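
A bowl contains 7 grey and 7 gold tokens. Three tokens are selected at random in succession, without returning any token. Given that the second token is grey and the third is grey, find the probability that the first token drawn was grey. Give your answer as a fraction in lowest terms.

5/12

P(first=grey and the second token is grey and the third is grey) = (7/14)·(6/13)·(5/12) = 5/52.
P(E) = Σ over first color = 5/52 + 7/52 = 3/13.
By Bayes, P(first=grey | E) = 5/52 / 3/13 = 5/12 ≈ 0.4167.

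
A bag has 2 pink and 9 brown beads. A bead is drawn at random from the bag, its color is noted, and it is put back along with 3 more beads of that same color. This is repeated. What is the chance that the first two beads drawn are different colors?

18/77

Either pink then brown, or brown then pink; after the first draw the total is 14.
P = (2/11)·(9/14) + (9/11)·(2/14) = 18/77 ≈ 0.2338.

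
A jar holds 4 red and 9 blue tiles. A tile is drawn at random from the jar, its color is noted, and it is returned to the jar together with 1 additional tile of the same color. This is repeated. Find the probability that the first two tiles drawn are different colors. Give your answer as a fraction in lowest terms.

Either red then blue, or blue then red; after the first draw the total is 14.
P = (4/13)·(9/14) + (9/13)·(4/14) = 36/91 ≈ 0.3956.

36/91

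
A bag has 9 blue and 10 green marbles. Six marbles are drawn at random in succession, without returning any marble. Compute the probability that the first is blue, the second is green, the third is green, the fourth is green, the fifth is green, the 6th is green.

Multiply the conditional probability of each draw in order, without replacement, so each draw removes one from its color and from the total.
P = (9/19) · (10/18) · (9/17) · (8/16) · (7/15) · (6/14) = 9/646 ≈ 0.0139.

9/646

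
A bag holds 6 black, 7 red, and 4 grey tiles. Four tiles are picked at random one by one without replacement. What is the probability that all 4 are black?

Unordered draws without replacement: count favorable combinations over C(17,4).
Favorable = C(6,4) · C(7,0) · C(4,0) = 15; total = C(17,4) = 2380.
P = 15/2380 = 3/476 ≈ 0.0063.

3/476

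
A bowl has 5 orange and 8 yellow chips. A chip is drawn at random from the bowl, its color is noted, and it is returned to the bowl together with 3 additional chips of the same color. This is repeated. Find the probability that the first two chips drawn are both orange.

5/26

After a orange draw the bowl holds 8 orange out of 16.
P = (5/13)·(8/16) = 5/26 ≈ 0.1923.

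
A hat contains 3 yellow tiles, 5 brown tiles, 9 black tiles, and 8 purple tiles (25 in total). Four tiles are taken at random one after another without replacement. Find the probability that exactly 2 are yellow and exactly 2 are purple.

42/6325

Unordered draws without replacement: count favorable combinations over C(25,4).
Favorable = C(3,2) · C(5,0) · C(9,0) · C(8,2) = 84; total = C(25,4) = 12650.
P = 84/12650 = 42/6325 ≈ 0.0066.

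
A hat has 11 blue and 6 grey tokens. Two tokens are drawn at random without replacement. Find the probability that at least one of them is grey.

Use the complement: P(at least one grey) = 1 − P(no grey).
P(none) = C(11,2)/C(17,2) = 55/136.
So P = 1 − 55/136 = 81/136 ≈ 0.5956.

81/136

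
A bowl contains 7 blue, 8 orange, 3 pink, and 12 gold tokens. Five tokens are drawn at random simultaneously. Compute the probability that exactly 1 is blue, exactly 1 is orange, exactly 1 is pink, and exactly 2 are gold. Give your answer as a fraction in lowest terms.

Unordered draws without replacement: count favorable combinations over C(30,5).
Favorable = C(7,1) · C(8,1) · C(3,1) · C(12,2) = 11088; total = C(30,5) = 142506.
P = 11088/142506 = 88/1131 ≈ 0.0778.

88/1131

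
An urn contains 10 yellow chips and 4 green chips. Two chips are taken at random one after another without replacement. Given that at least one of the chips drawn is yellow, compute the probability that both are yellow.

9/17

P(both yellow) = C(10,2)/C(14,2) = 45/91; P(at least one yellow) = 1 − C(4,2)/C(14,2) = 85/91.
Since 'both yellow' ⊆ 'at least one yellow', P(both | at least one) = 45/91 / 85/91 = 9/17 ≈ 0.5294.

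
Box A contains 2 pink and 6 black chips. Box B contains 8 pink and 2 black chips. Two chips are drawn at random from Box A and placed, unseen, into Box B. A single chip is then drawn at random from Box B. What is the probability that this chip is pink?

17/24

Condition on how many of the transferred chips are pink (from Box A: 2 pink of 8; then Box B has 12 total).
  0 pink: C(2,0)C(6,2)/C(8,2) = 15/28; then P = 8/12
  1 pink: C(2,1)C(6,1)/C(8,2) = 3/7; then P = 9/12
  2 pink: C(2,2)C(6,0)/C(8,2) = 1/28; then P = 10/12
P(pink from Box B) = 17/24 ≈ 0.7083.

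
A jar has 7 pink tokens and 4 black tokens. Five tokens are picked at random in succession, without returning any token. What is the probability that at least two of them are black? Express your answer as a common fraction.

43/66

Sum the hypergeometric tail for j = 2,…,4 black tokens.
Favorable = C(4,2)·C(7,3) + C(4,3)·C(7,2) + C(4,4)·C(7,1) = 301; total = C(11,5) = 462.
P = 301/462 = 43/66 ≈ 0.6515.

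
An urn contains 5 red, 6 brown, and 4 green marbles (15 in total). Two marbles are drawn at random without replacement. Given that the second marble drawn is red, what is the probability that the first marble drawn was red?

P(first=red and the second marble drawn is red) = (5/15)·(4/14) = 2/21.
P(the second marble drawn is red) = Σ over first color = 2/21 + 1/7 + 2/21 = 1/3.
By Bayes, P(first=red | the second marble drawn is red) = 2/21 / 1/3 = 2/7 ≈ 0.2857.

2/7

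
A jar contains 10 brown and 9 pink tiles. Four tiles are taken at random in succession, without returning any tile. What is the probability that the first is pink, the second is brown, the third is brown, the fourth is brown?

Multiply the conditional probability of each draw in order, without replacement, so each draw removes one from its color and from the total.
P = (9/19) · (10/18) · (9/17) · (8/16) = 45/646 ≈ 0.0697.

45/646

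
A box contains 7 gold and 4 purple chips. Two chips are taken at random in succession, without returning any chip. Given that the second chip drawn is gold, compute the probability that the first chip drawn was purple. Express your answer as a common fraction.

2/5

P(first=purple and the second chip drawn is gold) = (4/11)·(7/10) = 14/55.
P(the second chip drawn is gold) = Σ over first color = 21/55 + 14/55 = 7/11.
By Bayes, P(first=purple | the second chip drawn is gold) = 14/55 / 7/11 = 2/5 ≈ 0.4000.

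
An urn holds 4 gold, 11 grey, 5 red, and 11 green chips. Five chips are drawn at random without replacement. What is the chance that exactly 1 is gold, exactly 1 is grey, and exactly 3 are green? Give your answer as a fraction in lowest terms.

Unordered draws without replacement: count favorable combinations over C(31,5).
Favorable = C(4,1) · C(11,1) · C(5,0) · C(11,3) = 7260; total = C(31,5) = 169911.
P = 7260/169911 = 2420/56637 ≈ 0.0427.

2420/56637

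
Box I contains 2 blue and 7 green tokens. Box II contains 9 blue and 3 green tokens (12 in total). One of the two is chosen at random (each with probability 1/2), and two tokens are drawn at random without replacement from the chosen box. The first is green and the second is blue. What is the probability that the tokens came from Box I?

P(E | Box I) = 7/36; P(E | Box II) = 9/44.
P(E) = 1/2·7/36 + 1/2·9/44 = 79/396.
By Bayes' rule, P(Box I | E) = 7/72 / 79/396 = 77/158 ≈ 0.4873.

77/158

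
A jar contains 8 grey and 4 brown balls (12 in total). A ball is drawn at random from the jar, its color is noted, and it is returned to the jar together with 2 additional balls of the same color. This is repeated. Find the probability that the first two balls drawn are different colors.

8/21

Either brown then grey, or grey then brown; after the first draw the total is 14.
P = (4/12)·(8/14) + (8/12)·(4/14) = 8/21 ≈ 0.3810.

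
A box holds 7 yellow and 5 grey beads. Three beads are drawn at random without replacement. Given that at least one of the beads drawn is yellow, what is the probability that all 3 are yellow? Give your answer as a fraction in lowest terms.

P(all 3 yellow) = C(7,3)/C(12,3) = 7/44; P(at least one yellow) = 1 − C(5,3)/C(12,3) = 21/22.
Since 'all 3 yellow' ⊆ 'at least one yellow', P(all 3 | at least one) = 7/44 / 21/22 = 1/6 ≈ 0.1667.

1/6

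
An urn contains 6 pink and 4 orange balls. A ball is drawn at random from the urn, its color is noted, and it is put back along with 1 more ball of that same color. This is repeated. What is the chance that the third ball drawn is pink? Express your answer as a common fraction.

3/5

Sum over the four possibilities for the first two draws (pink/not-pink each), tracking how the pink count and total change by +1 per draw.
P(third is pink) = 3/5 ≈ 0.6000. (In a Pólya urn every draw has the same marginal probability 6/10.)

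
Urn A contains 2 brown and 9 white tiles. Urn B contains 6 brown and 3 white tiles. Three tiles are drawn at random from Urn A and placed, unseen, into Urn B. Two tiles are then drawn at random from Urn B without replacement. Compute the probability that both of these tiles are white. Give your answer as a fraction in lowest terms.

113/605

Condition on how many of the transferred tiles are white (from Urn A: 9 white of 11; then Urn B has 12 total).
  1 white: C(9,1)C(2,2)/C(11,3) = 3/55; then P = C(4,2)/C(12,2) = 1/11
  2 white: C(9,2)C(2,1)/C(11,3) = 24/55; then P = C(5,2)/C(12,2) = 5/33
  3 white: C(9,3)C(2,0)/C(11,3) = 28/55; then P = C(6,2)/C(12,2) = 5/22
P(both white) = 113/605 ≈ 0.1868.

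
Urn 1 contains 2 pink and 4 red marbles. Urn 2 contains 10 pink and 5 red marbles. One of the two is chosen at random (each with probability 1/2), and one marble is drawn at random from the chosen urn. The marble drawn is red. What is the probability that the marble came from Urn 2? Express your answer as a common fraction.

1/3

P(red | Urn 1) = 2/3; P(red | Urn 2) = 1/3.
P(red) = 1/2·2/3 + 1/2·1/3 = 1/2.
By Bayes' rule, P(Urn 2 | red) = 1/6 / 1/2 = 1/3 ≈ 0.3333.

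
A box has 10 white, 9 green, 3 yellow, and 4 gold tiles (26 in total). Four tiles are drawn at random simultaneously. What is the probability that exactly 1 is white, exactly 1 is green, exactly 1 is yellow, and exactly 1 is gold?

Unordered draws without replacement: count favorable combinations over C(26,4).
Favorable = C(10,1) · C(9,1) · C(3,1) · C(4,1) = 1080; total = C(26,4) = 14950.
P = 1080/14950 = 108/1495 ≈ 0.0722.

108/1495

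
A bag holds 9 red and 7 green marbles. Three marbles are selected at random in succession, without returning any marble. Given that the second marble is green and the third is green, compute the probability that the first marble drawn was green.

5/14

P(first=green and the second marble is green and the third is green) = (7/16)·(6/15)·(5/14) = 1/16.
P(E) = Σ over first color = 9/80 + 1/16 = 7/40.
By Bayes, P(first=green | E) = 1/16 / 7/40 = 5/14 ≈ 0.3571.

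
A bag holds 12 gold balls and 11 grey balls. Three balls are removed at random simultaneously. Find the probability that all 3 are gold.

Unordered draws without replacement: count favorable combinations over C(23,3).
Favorable = C(12,3) · C(11,0) = 220; total = C(23,3) = 1771.
P = 220/1771 = 20/161 ≈ 0.1242.

20/161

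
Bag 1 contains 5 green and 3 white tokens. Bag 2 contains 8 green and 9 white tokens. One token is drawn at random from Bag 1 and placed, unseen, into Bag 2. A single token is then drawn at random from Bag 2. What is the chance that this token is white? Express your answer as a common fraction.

25/48

Condition on how many of the transferred tokens are white (from Bag 1: 3 white of 8; then Bag 2 has 18 total).
  0 white: C(3,0)C(5,1)/C(8,1) = 5/8; then P = 9/18
  1 white: C(3,1)C(5,0)/C(8,1) = 3/8; then P = 10/18
P(white from Bag 2) = 25/48 ≈ 0.5208.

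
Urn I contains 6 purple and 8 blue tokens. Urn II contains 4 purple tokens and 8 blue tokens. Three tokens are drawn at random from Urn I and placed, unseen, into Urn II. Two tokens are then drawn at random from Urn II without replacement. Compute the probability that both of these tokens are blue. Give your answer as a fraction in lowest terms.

Condition on how many of the transferred tokens are blue (from Urn I: 8 blue of 14; then Urn II has 15 total).
  0 blue: C(8,0)C(6,3)/C(14,3) = 5/91; then P = C(8,2)/C(15,2) = 4/15
  1 blue: C(8,1)C(6,2)/C(14,3) = 30/91; then P = C(9,2)/C(15,2) = 12/35
  2 blue: C(8,2)C(6,1)/C(14,3) = 6/13; then P = C(10,2)/C(15,2) = 3/7
  3 blue: C(8,3)C(6,0)/C(14,3) = 2/13; then P = C(11,2)/C(15,2) = 11/21
P(both blue) = 776/1911 ≈ 0.4061.

776/1911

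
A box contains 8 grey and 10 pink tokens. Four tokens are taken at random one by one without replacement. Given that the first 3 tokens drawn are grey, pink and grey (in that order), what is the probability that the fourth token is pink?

3/5

After removing 2 grey, 1 pink, the box has 9 pink out of 15 remaining.
P(fourth is pink | given) = 9/15 = 3/5 ≈ 0.6000.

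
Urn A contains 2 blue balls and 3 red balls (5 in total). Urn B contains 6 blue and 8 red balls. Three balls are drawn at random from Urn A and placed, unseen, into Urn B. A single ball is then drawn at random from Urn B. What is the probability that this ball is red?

Condition on how many of the transferred balls are red (from Urn A: 3 red of 5; then Urn B has 17 total).
  1 red: C(3,1)C(2,2)/C(5,3) = 3/10; then P = 9/17
  2 red: C(3,2)C(2,1)/C(5,3) = 3/5; then P = 10/17
  3 red: C(3,3)C(2,0)/C(5,3) = 1/10; then P = 11/17
P(red from Urn B) = 49/85 ≈ 0.5765.

49/85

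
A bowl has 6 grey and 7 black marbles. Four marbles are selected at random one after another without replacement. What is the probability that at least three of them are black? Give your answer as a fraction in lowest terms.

49/143

Sum the hypergeometric tail for j = 3,…,4 black marbles.
Favorable = C(7,3)·C(6,1) + C(7,4)·C(6,0) = 245; total = C(13,4) = 715.
P = 245/715 = 49/143 ≈ 0.3427.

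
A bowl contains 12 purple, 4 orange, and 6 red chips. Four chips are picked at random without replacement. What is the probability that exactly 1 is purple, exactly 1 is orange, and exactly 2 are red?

Unordered draws without replacement: count favorable combinations over C(22,4).
Favorable = C(12,1) · C(4,1) · C(6,2) = 720; total = C(22,4) = 7315.
P = 720/7315 = 144/1463 ≈ 0.0984.

144/1463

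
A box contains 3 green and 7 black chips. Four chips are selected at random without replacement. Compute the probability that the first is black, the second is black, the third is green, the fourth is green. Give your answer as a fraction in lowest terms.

Multiply the conditional probability of each draw in order, without replacement, so each draw removes one from its color and from the total.
P = (7/10) · (6/9) · (3/8) · (2/7) = 1/20 ≈ 0.0500.

1/20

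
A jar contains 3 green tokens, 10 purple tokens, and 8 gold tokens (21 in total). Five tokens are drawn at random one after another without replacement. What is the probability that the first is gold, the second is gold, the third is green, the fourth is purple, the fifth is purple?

2/323

Multiply the conditional probability of each draw in order, without replacement, so each draw removes one from its color and from the total.
P = (8/21) · (7/20) · (3/19) · (10/18) · (9/17) = 2/323 ≈ 0.0062.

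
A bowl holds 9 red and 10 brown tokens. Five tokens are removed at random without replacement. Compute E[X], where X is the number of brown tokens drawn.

50/19

By linearity of expectation, E[X] = Σ P(draw i is brown); by symmetry each draw (even without replacement) has P(brown) = 10/19.
E[X] = 5 · 10/19 = 50/19 ≈ 2.6316.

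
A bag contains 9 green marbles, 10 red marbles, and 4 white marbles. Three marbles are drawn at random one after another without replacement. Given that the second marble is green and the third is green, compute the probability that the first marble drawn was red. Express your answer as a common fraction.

P(first=red and the second marble is green and the third is green) = (10/23)·(9/22)·(8/21) = 120/1771.
P(E) = Σ over first color = 12/253 + 120/1771 + 48/1771 = 36/253.
By Bayes, P(first=red | E) = 120/1771 / 36/253 = 10/21 ≈ 0.4762.

10/21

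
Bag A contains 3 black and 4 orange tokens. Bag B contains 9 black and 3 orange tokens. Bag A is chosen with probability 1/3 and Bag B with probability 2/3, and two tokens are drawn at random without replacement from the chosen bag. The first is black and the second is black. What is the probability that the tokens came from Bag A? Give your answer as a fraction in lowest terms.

P(E | Bag A) = 1/7; P(E | Bag B) = 6/11.
P(E) = 1/3·1/7 + 2/3·6/11 = 95/231.
By Bayes' rule, P(Bag A | E) = 1/21 / 95/231 = 11/95 ≈ 0.1158.

11/95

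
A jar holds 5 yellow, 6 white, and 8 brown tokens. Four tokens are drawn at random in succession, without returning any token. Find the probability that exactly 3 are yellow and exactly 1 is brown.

Unordered draws without replacement: count favorable combinations over C(19,4).
Favorable = C(5,3) · C(6,0) · C(8,1) = 80; total = C(19,4) = 3876.
P = 80/3876 = 20/969 ≈ 0.0206.

20/969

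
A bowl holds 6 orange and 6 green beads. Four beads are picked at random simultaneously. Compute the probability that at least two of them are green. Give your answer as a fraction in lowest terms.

8/11

Sum the hypergeometric tail for j = 2,…,4 green beads.
Favorable = C(6,2)·C(6,2) + C(6,3)·C(6,1) + C(6,4)·C(6,0) = 360; total = C(12,4) = 495.
P = 360/495 = 8/11 ≈ 0.7273.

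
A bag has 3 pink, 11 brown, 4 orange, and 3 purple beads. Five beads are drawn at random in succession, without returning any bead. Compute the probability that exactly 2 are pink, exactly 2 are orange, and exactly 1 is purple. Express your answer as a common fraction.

6/2261

Unordered draws without replacement: count favorable combinations over C(21,5).
Favorable = C(3,2) · C(11,0) · C(4,2) · C(3,1) = 54; total = C(21,5) = 20349.
P = 54/20349 = 6/2261 ≈ 0.0027.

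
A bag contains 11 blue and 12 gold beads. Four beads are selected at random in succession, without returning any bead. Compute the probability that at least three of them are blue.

6/23

Sum the hypergeometric tail for j = 3,…,4 blue beads.
Favorable = C(11,3)·C(12,1) + C(11,4)·C(12,0) = 2310; total = C(23,4) = 8855.
P = 2310/8855 = 6/23 ≈ 0.2609.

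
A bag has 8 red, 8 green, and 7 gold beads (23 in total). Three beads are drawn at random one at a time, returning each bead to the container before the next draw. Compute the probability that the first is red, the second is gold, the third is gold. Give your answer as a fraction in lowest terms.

Multiply the conditional probability of each draw in order, with replacement (the composition resets each draw).
P = (8/23) · (7/23) · (7/23) = 392/12167 ≈ 0.0322.

392/12167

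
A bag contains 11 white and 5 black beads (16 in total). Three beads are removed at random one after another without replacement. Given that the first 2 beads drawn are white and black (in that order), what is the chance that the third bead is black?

2/7

After removing 1 white, 1 black, the bag has 4 black out of 14 remaining.
P(third is black | given) = 4/14 = 2/7 ≈ 0.2857.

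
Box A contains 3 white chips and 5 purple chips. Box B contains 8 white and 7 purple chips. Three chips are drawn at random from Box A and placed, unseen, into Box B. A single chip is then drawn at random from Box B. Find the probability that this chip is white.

73/144

Condition on how many of the transferred chips are white (from Box A: 3 white of 8; then Box B has 18 total).
  0 white: C(3,0)C(5,3)/C(8,3) = 5/28; then P = 8/18
  1 white: C(3,1)C(5,2)/C(8,3) = 15/28; then P = 9/18
  2 white: C(3,2)C(5,1)/C(8,3) = 15/56; then P = 10/18
  3 white: C(3,3)C(5,0)/C(8,3) = 1/56; then P = 11/18
P(white from Box B) = 73/144 ≈ 0.5069.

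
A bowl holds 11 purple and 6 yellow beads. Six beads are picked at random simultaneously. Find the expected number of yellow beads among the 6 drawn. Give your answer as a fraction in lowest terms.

By linearity of expectation, E[X] = Σ P(draw i is yellow); by symmetry each draw (even without replacement) has P(yellow) = 6/17.
E[X] = 6 · 6/17 = 36/17 ≈ 2.1176.

36/17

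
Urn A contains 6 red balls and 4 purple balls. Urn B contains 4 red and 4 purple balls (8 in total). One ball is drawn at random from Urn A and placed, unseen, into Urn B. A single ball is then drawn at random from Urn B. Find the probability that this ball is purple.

Condition on how many of the transferred balls are purple (from Urn A: 4 purple of 10; then Urn B has 9 total).
  0 purple: C(4,0)C(6,1)/C(10,1) = 3/5; then P = 4/9
  1 purple: C(4,1)C(6,0)/C(10,1) = 2/5; then P = 5/9
P(purple from Urn B) = 22/45 ≈ 0.4889.

22/45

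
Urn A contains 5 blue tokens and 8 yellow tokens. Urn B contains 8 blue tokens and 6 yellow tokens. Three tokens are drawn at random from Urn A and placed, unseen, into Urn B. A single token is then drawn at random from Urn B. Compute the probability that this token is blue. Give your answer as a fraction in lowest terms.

Condition on how many of the transferred tokens are blue (from Urn A: 5 blue of 13; then Urn B has 17 total).
  0 blue: C(5,0)C(8,3)/C(13,3) = 28/143; then P = 8/17
  1 blue: C(5,1)C(8,2)/C(13,3) = 70/143; then P = 9/17
  2 blue: C(5,2)C(8,1)/C(13,3) = 40/143; then P = 10/17
  3 blue: C(5,3)C(8,0)/C(13,3) = 5/143; then P = 11/17
P(blue from Urn B) = 7/13 ≈ 0.5385.

7/13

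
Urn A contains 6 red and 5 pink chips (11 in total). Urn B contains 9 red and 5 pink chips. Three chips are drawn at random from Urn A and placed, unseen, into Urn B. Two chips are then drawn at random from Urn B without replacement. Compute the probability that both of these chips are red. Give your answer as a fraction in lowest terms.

Condition on how many of the transferred chips are red (from Urn A: 6 red of 11; then Urn B has 17 total).
  0 red: C(6,0)C(5,3)/C(11,3) = 2/33; then P = C(9,2)/C(17,2) = 9/34
  1 red: C(6,1)C(5,2)/C(11,3) = 4/11; then P = C(10,2)/C(17,2) = 45/136
  2 red: C(6,2)C(5,1)/C(11,3) = 5/11; then P = C(11,2)/C(17,2) = 55/136
  3 red: C(6,3)C(5,0)/C(11,3) = 4/33; then P = C(12,2)/C(17,2) = 33/68
P(both red) = 567/1496 ≈ 0.3790.

567/1496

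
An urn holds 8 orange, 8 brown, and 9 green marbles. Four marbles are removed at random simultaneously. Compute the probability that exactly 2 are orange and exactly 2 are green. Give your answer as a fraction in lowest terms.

504/6325

Unordered draws without replacement: count favorable combinations over C(25,4).
Favorable = C(8,2) · C(8,0) · C(9,2) = 1008; total = C(25,4) = 12650.
P = 1008/12650 = 504/6325 ≈ 0.0797.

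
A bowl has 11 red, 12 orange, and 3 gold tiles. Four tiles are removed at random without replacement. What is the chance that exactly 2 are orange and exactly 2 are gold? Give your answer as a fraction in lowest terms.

99/7475

Unordered draws without replacement: count favorable combinations over C(26,4).
Favorable = C(11,0) · C(12,2) · C(3,2) = 198; total = C(26,4) = 14950.
P = 198/14950 = 99/7475 ≈ 0.0132.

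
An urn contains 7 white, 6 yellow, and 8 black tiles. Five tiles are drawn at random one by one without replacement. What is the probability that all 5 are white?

Unordered draws without replacement: count favorable combinations over C(21,5).
Favorable = C(7,5) · C(6,0) · C(8,0) = 21; total = C(21,5) = 20349.
P = 21/20349 = 1/969 ≈ 0.0010.

1/969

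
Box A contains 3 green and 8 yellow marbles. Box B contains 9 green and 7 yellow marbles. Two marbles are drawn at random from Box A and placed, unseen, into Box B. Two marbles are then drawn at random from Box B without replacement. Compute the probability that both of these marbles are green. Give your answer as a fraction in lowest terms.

Condition on how many of the transferred marbles are green (from Box A: 3 green of 11; then Box B has 18 total).
  0 green: C(3,0)C(8,2)/C(11,2) = 28/55; then P = C(9,2)/C(18,2) = 4/17
  1 green: C(3,1)C(8,1)/C(11,2) = 24/55; then P = C(10,2)/C(18,2) = 5/17
  2 green: C(3,2)C(8,0)/C(11,2) = 3/55; then P = C(11,2)/C(18,2) = 55/153
P(both green) = 751/2805 ≈ 0.2677.

751/2805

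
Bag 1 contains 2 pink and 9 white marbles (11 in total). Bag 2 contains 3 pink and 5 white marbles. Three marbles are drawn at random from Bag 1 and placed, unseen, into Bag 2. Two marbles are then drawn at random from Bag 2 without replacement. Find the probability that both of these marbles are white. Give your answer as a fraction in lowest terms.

1333/3025

Condition on how many of the transferred marbles are white (from Bag 1: 9 white of 11; then Bag 2 has 11 total).
  1 white: C(9,1)C(2,2)/C(11,3) = 3/55; then P = C(6,2)/C(11,2) = 3/11
  2 white: C(9,2)C(2,1)/C(11,3) = 24/55; then P = C(7,2)/C(11,2) = 21/55
  3 white: C(9,3)C(2,0)/C(11,3) = 28/55; then P = C(8,2)/C(11,2) = 28/55
P(both white) = 1333/3025 ≈ 0.4407.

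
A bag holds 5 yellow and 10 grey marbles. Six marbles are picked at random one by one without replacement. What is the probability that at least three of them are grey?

954/1001

Sum the hypergeometric tail for j = 3,…,6 grey marbles.
Favorable = C(10,3)·C(5,3) + C(10,4)·C(5,2) + C(10,5)·C(5,1) + C(10,6)·C(5,0) = 4770; total = C(15,6) = 5005.
P = 4770/5005 = 954/1001 ≈ 0.9530.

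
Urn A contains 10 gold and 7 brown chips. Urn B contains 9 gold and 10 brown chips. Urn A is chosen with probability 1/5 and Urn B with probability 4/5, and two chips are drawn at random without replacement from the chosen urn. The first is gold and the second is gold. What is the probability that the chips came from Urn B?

2176/3031

P(E | Urn A) = 45/136; P(E | Urn B) = 4/19.
P(E) = 1/5·45/136 + 4/5·4/19 = 3031/12920.
By Bayes' rule, P(Urn B | E) = 16/95 / 3031/12920 = 2176/3031 ≈ 0.7179.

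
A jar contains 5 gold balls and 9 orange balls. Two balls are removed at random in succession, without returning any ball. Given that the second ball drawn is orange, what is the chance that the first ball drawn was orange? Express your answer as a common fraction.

P(first=orange and the second ball drawn is orange) = (9/14)·(8/13) = 36/91.
P(the second ball drawn is orange) = Σ over first color = 45/182 + 36/91 = 9/14.
By Bayes, P(first=orange | the second ball drawn is orange) = 36/91 / 9/14 = 8/13 ≈ 0.6154.

8/13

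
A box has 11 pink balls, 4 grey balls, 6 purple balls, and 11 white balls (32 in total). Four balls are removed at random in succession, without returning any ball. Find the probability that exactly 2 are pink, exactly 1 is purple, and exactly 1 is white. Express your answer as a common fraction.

Unordered draws without replacement: count favorable combinations over C(32,4).
Favorable = C(11,2) · C(4,0) · C(6,1) · C(11,1) = 3630; total = C(32,4) = 35960.
P = 3630/35960 = 363/3596 ≈ 0.1009.

363/3596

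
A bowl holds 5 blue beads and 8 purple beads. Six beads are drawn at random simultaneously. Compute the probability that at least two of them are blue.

32/39

Sum the hypergeometric tail for j = 2,…,5 blue beads.
Favorable = C(5,2)·C(8,4) + C(5,3)·C(8,3) + C(5,4)·C(8,2) + C(5,5)·C(8,1) = 1408; total = C(13,6) = 1716.
P = 1408/1716 = 32/39 ≈ 0.8205.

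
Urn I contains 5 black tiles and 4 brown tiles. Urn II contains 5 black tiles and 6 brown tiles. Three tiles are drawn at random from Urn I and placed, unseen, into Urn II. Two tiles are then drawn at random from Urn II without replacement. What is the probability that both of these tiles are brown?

Condition on how many of the transferred tiles are brown (from Urn I: 4 brown of 9; then Urn II has 14 total).
  0 brown: C(4,0)C(5,3)/C(9,3) = 5/42; then P = C(6,2)/C(14,2) = 15/91
  1 brown: C(4,1)C(5,2)/C(9,3) = 10/21; then P = C(7,2)/C(14,2) = 3/13
  2 brown: C(4,2)C(5,1)/C(9,3) = 5/14; then P = C(8,2)/C(14,2) = 4/13
  3 brown: C(4,3)C(5,0)/C(9,3) = 1/21; then P = C(9,2)/C(14,2) = 36/91
P(both brown) = 47/182 ≈ 0.2582.

47/182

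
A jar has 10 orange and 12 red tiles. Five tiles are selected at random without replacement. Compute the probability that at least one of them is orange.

Use the complement: P(at least one orange) = 1 − P(no orange).
P(none) = C(12,5)/C(22,5) = 792/26334.
So P = 1 − 792/26334 = 129/133 ≈ 0.9699.

129/133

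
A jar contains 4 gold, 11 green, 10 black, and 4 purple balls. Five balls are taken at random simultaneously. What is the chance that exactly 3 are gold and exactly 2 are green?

44/23751

Unordered draws without replacement: count favorable combinations over C(29,5).
Favorable = C(4,3) · C(11,2) · C(10,0) · C(4,0) = 220; total = C(29,5) = 118755.
P = 220/118755 = 44/23751 ≈ 0.0019.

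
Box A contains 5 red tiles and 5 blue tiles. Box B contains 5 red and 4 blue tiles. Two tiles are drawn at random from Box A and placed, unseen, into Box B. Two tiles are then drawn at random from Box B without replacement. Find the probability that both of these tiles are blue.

Condition on how many of the transferred tiles are blue (from Box A: 5 blue of 10; then Box B has 11 total).
  0 blue: C(5,0)C(5,2)/C(10,2) = 2/9; then P = C(4,2)/C(11,2) = 6/55
  1 blue: C(5,1)C(5,1)/C(10,2) = 5/9; then P = C(5,2)/C(11,2) = 2/11
  2 blue: C(5,2)C(5,0)/C(10,2) = 2/9; then P = C(6,2)/C(11,2) = 3/11
P(both blue) = 92/495 ≈ 0.1859.

92/495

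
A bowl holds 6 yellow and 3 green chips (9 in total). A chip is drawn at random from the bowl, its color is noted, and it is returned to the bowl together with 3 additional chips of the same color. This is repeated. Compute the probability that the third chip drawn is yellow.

Sum over the four possibilities for the first two draws (yellow/not-yellow each), tracking how the yellow count and total change by +3 per draw.
P(third is yellow) = 2/3 ≈ 0.6667. (In a Pólya urn every draw has the same marginal probability 6/9.)

2/3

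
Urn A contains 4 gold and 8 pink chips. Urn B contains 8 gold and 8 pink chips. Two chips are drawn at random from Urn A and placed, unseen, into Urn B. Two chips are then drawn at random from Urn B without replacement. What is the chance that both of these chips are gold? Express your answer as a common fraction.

Condition on how many of the transferred chips are gold (from Urn A: 4 gold of 12; then Urn B has 18 total).
  0 gold: C(4,0)C(8,2)/C(12,2) = 14/33; then P = C(8,2)/C(18,2) = 28/153
  1 gold: C(4,1)C(8,1)/C(12,2) = 16/33; then P = C(9,2)/C(18,2) = 4/17
  2 gold: C(4,2)C(8,0)/C(12,2) = 1/11; then P = C(10,2)/C(18,2) = 5/17
P(both gold) = 1103/5049 ≈ 0.2185.

1103/5049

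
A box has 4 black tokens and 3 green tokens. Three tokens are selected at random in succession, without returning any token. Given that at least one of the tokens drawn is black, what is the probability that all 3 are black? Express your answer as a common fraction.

P(all 3 black) = C(4,3)/C(7,3) = 4/35; P(at least one black) = 1 − C(3,3)/C(7,3) = 34/35.
Since 'all 3 black' ⊆ 'at least one black', P(all 3 | at least one) = 4/35 / 34/35 = 2/17 ≈ 0.1176.

2/17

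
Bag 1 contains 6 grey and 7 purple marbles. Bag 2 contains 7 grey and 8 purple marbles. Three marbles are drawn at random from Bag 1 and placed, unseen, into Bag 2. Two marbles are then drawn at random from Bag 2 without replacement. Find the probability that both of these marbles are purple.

1085/3978

Condition on how many of the transferred marbles are purple (from Bag 1: 7 purple of 13; then Bag 2 has 18 total).
  0 purple: C(7,0)C(6,3)/C(13,3) = 10/143; then P = C(8,2)/C(18,2) = 28/153
  1 purple: C(7,1)C(6,2)/C(13,3) = 105/286; then P = C(9,2)/C(18,2) = 4/17
  2 purple: C(7,2)C(6,1)/C(13,3) = 63/143; then P = C(10,2)/C(18,2) = 5/17
  3 purple: C(7,3)C(6,0)/C(13,3) = 35/286; then P = C(11,2)/C(18,2) = 55/153
P(both purple) = 1085/3978 ≈ 0.2728.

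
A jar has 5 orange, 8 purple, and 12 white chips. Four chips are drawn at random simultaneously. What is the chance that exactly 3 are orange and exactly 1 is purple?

Unordered draws without replacement: count favorable combinations over C(25,4).
Favorable = C(5,3) · C(8,1) · C(12,0) = 80; total = C(25,4) = 12650.
P = 80/12650 = 8/1265 ≈ 0.0063.

8/1265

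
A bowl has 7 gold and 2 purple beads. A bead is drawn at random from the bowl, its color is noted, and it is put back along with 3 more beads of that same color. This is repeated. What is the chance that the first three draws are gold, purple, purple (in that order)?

7/162

Track the composition after each reinforcement of +3.
P = (7/9) · (2/12) · (5/15) = 7/162 ≈ 0.0432.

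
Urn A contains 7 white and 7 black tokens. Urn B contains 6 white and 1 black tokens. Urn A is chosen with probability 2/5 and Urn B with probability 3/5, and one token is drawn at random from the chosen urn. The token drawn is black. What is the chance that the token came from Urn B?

P(black | Urn A) = 1/2; P(black | Urn B) = 1/7.
P(black) = 2/5·1/2 + 3/5·1/7 = 2/7.
By Bayes' rule, P(Urn B | black) = 3/35 / 2/7 = 3/10 ≈ 0.3000.

3/10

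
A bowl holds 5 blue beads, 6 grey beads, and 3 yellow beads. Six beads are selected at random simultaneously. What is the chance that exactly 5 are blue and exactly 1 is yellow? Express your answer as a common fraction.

1/1001

Unordered draws without replacement: count favorable combinations over C(14,6).
Favorable = C(5,5) · C(6,0) · C(3,1) = 3; total = C(14,6) = 3003.
P = 3/3003 = 1/1001 ≈ 0.0010.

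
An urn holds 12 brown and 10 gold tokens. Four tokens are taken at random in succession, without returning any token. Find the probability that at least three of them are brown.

7/19

Sum the hypergeometric tail for j = 3,…,4 brown tokens.
Favorable = C(12,3)·C(10,1) + C(12,4)·C(10,0) = 2695; total = C(22,4) = 7315.
P = 2695/7315 = 7/19 ≈ 0.3684.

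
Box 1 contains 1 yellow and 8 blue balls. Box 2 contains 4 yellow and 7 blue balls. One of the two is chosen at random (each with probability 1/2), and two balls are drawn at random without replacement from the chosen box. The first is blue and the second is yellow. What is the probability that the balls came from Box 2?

P(E | Box 1) = 1/9; P(E | Box 2) = 14/55.
P(E) = 1/2·1/9 + 1/2·14/55 = 181/990.
By Bayes' rule, P(Box 2 | E) = 7/55 / 181/990 = 126/181 ≈ 0.6961.

126/181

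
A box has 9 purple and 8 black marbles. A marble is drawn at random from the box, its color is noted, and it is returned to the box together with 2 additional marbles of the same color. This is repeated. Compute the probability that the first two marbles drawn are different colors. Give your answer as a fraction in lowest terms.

Either purple then black, or black then purple; after the first draw the total is 19.
P = (9/17)·(8/19) + (8/17)·(9/19) = 144/323 ≈ 0.4458.

144/323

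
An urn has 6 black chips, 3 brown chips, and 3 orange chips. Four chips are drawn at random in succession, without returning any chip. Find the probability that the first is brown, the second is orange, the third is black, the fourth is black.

1/44

Multiply the conditional probability of each draw in order, without replacement, so each draw removes one from its color and from the total.
P = (3/12) · (3/11) · (6/10) · (5/9) = 1/44 ≈ 0.0227.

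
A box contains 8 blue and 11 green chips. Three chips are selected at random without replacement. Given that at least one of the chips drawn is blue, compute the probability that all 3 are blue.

P(all 3 blue) = C(8,3)/C(19,3) = 56/969; P(at least one blue) = 1 − C(11,3)/C(19,3) = 268/323.
Since 'all 3 blue' ⊆ 'at least one blue', P(all 3 | at least one) = 56/969 / 268/323 = 14/201 ≈ 0.0697.

14/201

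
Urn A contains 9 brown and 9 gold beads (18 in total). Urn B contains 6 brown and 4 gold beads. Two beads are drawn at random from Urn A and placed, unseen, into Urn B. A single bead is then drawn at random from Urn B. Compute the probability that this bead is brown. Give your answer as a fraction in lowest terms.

7/12

Condition on how many of the transferred beads are brown (from Urn A: 9 brown of 18; then Urn B has 12 total).
  0 brown: C(9,0)C(9,2)/C(18,2) = 4/17; then P = 6/12
  1 brown: C(9,1)C(9,1)/C(18,2) = 9/17; then P = 7/12
  2 brown: C(9,2)C(9,0)/C(18,2) = 4/17; then P = 8/12
P(brown from Urn B) = 7/12 ≈ 0.5833.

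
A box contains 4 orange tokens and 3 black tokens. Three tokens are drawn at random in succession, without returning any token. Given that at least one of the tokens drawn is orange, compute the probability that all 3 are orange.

P(all 3 orange) = C(4,3)/C(7,3) = 4/35; P(at least one orange) = 1 − C(3,3)/C(7,3) = 34/35.
Since 'all 3 orange' ⊆ 'at least one orange', P(all 3 | at least one) = 4/35 / 34/35 = 2/17 ≈ 0.1176.

2/17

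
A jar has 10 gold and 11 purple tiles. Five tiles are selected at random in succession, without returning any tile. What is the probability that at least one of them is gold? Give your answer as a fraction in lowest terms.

947/969

Use the complement: P(at least one gold) = 1 − P(no gold).
P(none) = C(11,5)/C(21,5) = 462/20349.
So P = 1 − 462/20349 = 947/969 ≈ 0.9773.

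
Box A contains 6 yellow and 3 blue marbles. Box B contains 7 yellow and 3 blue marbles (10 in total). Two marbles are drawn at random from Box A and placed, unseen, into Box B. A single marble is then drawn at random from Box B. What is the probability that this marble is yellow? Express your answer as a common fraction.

25/36

Condition on how many of the transferred marbles are yellow (from Box A: 6 yellow of 9; then Box B has 12 total).
  0 yellow: C(6,0)C(3,2)/C(9,2) = 1/12; then P = 7/12
  1 yellow: C(6,1)C(3,1)/C(9,2) = 1/2; then P = 8/12
  2 yellow: C(6,2)C(3,0)/C(9,2) = 5/12; then P = 9/12
P(yellow from Box B) = 25/36 ≈ 0.6944.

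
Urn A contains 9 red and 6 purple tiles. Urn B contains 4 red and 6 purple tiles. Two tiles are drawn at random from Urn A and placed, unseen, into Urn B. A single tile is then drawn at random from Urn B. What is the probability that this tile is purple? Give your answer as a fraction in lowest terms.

Condition on how many of the transferred tiles are purple (from Urn A: 6 purple of 15; then Urn B has 12 total).
  0 purple: C(6,0)C(9,2)/C(15,2) = 12/35; then P = 6/12
  1 purple: C(6,1)C(9,1)/C(15,2) = 18/35; then P = 7/12
  2 purple: C(6,2)C(9,0)/C(15,2) = 1/7; then P = 8/12
P(purple from Urn B) = 17/30 ≈ 0.5667.

17/30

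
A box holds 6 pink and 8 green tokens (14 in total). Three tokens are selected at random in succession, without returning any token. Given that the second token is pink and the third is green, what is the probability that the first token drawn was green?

7/12

P(first=green and the second token is pink and the third is green) = (8/14)·(6/13)·(7/12) = 2/13.
P(E) = Σ over first color = 10/91 + 2/13 = 24/91.
By Bayes, P(first=green | E) = 2/13 / 24/91 = 7/12 ≈ 0.5833.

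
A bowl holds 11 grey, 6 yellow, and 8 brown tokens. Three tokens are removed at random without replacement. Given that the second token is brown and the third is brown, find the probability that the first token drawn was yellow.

6/23

P(first=yellow and the second token is brown and the third is brown) = (6/25)·(8/24)·(7/23) = 14/575.
P(E) = Σ over first color = 77/1725 + 14/575 + 14/575 = 7/75.
By Bayes, P(first=yellow | E) = 14/575 / 7/75 = 6/23 ≈ 0.2609.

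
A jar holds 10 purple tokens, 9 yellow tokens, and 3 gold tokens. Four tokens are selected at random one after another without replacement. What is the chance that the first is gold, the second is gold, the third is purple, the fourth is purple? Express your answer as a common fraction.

9/2926

Multiply the conditional probability of each draw in order, without replacement, so each draw removes one from its color and from the total.
P = (3/22) · (2/21) · (10/20) · (9/19) = 9/2926 ≈ 0.0031.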